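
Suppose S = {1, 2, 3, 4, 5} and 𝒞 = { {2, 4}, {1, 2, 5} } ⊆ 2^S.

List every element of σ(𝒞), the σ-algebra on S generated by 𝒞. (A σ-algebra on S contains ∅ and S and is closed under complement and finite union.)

σ(𝒞) (16 sets): { {}, {2}, {3}, {4}, {1, 5}, {2, 3}, {2, 4}, {3, 4}, {1, 2, 5}, {1, 3, 5}, {1, 4, 5}, {2, 3, 4}, {1, 2, 3, 5}, {1, 2, 4, 5}, {1, 3, 4, 5}, S }

Check:
Seed the family with 𝒞 together with ∅ and S: { {}, {2, 4}, {1, 2, 5}, S }.
Step 1: +3 →
  {3, 4}  = complement {1, 2, 5}
  {1, 3, 5}  = complement {2, 4}
  {1, 2, 4, 5}  = {1, 2, 5} ∪ {2, 4}
  (now 7)
Step 2: 4 new —
  {3}  = complement {1, 2, 4, 5}
  {2, 3, 4}  = {3, 4} ∪ {2, 4}
  {1, 2, 3, 5}  = {1, 2, 5} ∪ {1, 3, 5}
  {1, 3, 4, 5}  = {3, 4} ∪ {1, 3, 5}
  (now 11)
Step 3 adds 3:
  {2}  = complement {1, 3, 4, 5}
  {4}  = complement {1, 2, 3, 5}
  {1, 5}  = complement {2, 3, 4}
  (now 14)
Step 4 adds 2:
  {2, 3}  = {3} ∪ {2}
  {1, 4, 5}  = {1, 5} ∪ {4}
  (now 16)
Step 5: closed — nothing new.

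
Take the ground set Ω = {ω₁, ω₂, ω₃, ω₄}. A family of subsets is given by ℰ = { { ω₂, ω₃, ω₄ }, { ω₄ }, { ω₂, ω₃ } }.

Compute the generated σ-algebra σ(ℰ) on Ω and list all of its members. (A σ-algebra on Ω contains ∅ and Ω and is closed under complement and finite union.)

σ(ℰ) = { {}, { ω₁ }, { ω₄ }, { ω₁, ω₄ }, { ω₂, ω₃ }, { ω₁, ω₂, ω₃ }, { ω₂, ω₃, ω₄ }, Ω }

Check:
Begin from { {}, { ω₄ }, { ω₂, ω₃ }, { ω₂, ω₃, ω₄ }, Ω } (that is, ℰ plus ∅ and Ω).
Round 1: +3 →
  { ω₁ }  = { ω₂, ω₃, ω₄ }ᶜ
  { ω₁, ω₄ }  = { ω₂, ω₃ }ᶜ
  { ω₁, ω₂, ω₃ }  = { ω₄ }ᶜ
  (now 8)
Round 2: no new sets; the family is a σ-algebra.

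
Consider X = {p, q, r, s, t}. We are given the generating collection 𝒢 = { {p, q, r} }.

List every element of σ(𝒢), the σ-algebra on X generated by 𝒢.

σ(𝒢) (4 sets): { {}, {s, t}, {p, q, r}, X }

Working:
Begin from { {}, {p, q, r}, X } (that is, 𝒢 plus ∅ and X).
Iteration 1 (1 new):
  {s, t}  = ᶜ of {p, q, r}
  — 4 sets.
Iteration 2: closed — nothing new.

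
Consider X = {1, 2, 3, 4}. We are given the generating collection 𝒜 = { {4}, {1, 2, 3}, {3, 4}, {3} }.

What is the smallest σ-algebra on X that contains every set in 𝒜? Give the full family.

σ(𝒜) (8 sets): { ∅, {3}, {4}, {1, 2}, {3, 4}, {1, 2, 3}, {1, 2, 4}, X }

Working:
Start: 𝒜 ∪ {∅, X} = { ∅, {3}, {4}, {3, 4}, {1, 2, 3}, X }.
Step 1: 2 new —
  {1, 2}  = {3, 4}ᶜ
  {1, 2, 4}  = {3}ᶜ
  (now 8)
Step 2: closed — nothing new.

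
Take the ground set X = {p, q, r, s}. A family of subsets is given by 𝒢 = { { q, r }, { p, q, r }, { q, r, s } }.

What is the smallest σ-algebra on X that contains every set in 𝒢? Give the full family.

σ(𝒢) = { ∅, { p }, { s }, { p, s }, { q, r }, { p, q, r }, { q, r, s }, X }

Derivation:
Start: 𝒢 ∪ {∅, X} = { ∅, { q, r }, { p, q, r }, { q, r, s }, X }.
Iteration 1. New:
  { p }  = ᶜ of { q, r, s }
  { s }  = ᶜ of { p, q, r }
  { p, s }  = ᶜ of { q, r }
  (now 8)
Iteration 2: closed — nothing new.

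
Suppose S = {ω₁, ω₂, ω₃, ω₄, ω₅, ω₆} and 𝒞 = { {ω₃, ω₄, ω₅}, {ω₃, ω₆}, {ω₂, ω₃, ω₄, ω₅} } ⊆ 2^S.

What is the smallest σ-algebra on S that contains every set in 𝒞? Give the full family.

σ(𝒞) = { {}, {ω₁}, {ω₂}, {ω₃}, {ω₆}, {ω₁, ω₂}, {ω₁, ω₃}, {ω₁, ω₆}, {ω₂, ω₃}, {ω₂, ω₆}, {ω₃, ω₆}, {ω₄, ω₅}, {ω₁, ω₂, ω₃}, {ω₁, ω₂, ω₆}, {ω₁, ω₃, ω₆}, {ω₁, ω₄, ω₅}, {ω₂, ω₃, ω₆}, {ω₂, ω₄, ω₅}, {ω₃, ω₄, ω₅}, {ω₄, ω₅, ω₆}, {ω₁, ω₂, ω₃, ω₆}, {ω₁, ω₂, ω₄, ω₅}, {ω₁, ω₃, ω₄, ω₅}, {ω₁, ω₄, ω₅, ω₆}, {ω₂, ω₃, ω₄, ω₅}, {ω₂, ω₄, ω₅, ω₆}, {ω₃, ω₄, ω₅, ω₆}, {ω₁, ω₂, ω₃, ω₄, ω₅}, {ω₁, ω₂, ω₄, ω₅, ω₆}, {ω₁, ω₃, ω₄, ω₅, ω₆}, {ω₂, ω₃, ω₄, ω₅, ω₆}, S }

Check:
Begin from { {}, {ω₃, ω₆}, {ω₃, ω₄, ω₅}, {ω₂, ω₃, ω₄, ω₅}, S } (that is, 𝒞 plus ∅ and S).
Round 1 (5 new):
  {ω₁, ω₆}  = {ω₂, ω₃, ω₄, ω₅}ᶜ
  {ω₁, ω₂, ω₆}  = {ω₃, ω₄, ω₅}ᶜ
  {ω₁, ω₂, ω₄, ω₅}  = {ω₃, ω₆}ᶜ
  {ω₃, ω₄, ω₅, ω₆}  = {ω₃, ω₄, ω₅} ∪ {ω₃, ω₆}
  {ω₂, ω₃, ω₄, ω₅, ω₆}  = {ω₃, ω₆} ∪ {ω₂, ω₃, ω₄, ω₅}
  [10 total]
Round 2 adds 7:
  {ω₁}  = {ω₂, ω₃, ω₄, ω₅, ω₆}ᶜ
  {ω₁, ω₂}  = {ω₃, ω₄, ω₅, ω₆}ᶜ
  {ω₁, ω₃, ω₆}  = {ω₁, ω₆} ∪ {ω₃, ω₆}
  {ω₁, ω₂, ω₃, ω₆}  = {ω₃, ω₆} ∪ {ω₁, ω₂, ω₆}
  {ω₁, ω₂, ω₃, ω₄, ω₅}  = {ω₃, ω₄, ω₅} ∪ {ω₁, ω₂, ω₄, ω₅}
  {ω₁, ω₂, ω₄, ω₅, ω₆}  = {ω₁, ω₆} ∪ {ω₁, ω₂, ω₄, ω₅}
  {ω₁, ω₃, ω₄, ω₅, ω₆}  = {ω₃, ω₄, ω₅} ∪ {ω₁, ω₆}
  [17 total]
Round 3 (6 new):
  {ω₂}  = {ω₁, ω₃, ω₄, ω₅, ω₆}ᶜ
  {ω₃}  = {ω₁, ω₂, ω₄, ω₅, ω₆}ᶜ
  {ω₆}  = {ω₁, ω₂, ω₃, ω₄, ω₅}ᶜ
  {ω₄, ω₅}  = {ω₁, ω₂, ω₃, ω₆}ᶜ
  {ω₂, ω₄, ω₅}  = {ω₁, ω₃, ω₆}ᶜ
  {ω₁, ω₃, ω₄, ω₅}  = {ω₃, ω₄, ω₅} ∪ {ω₁}
  [23 total]
Round 4 adds 9:
  {ω₁, ω₃}  = {ω₃} ∪ {ω₁}
  {ω₂, ω₃}  = {ω₂} ∪ {ω₃}
  {ω₂, ω₆}  = {ω₁, ω₃, ω₄, ω₅}ᶜ
  {ω₁, ω₂, ω₃}  = {ω₁, ω₂} ∪ {ω₃}
  {ω₁, ω₄, ω₅}  = {ω₄, ω₅} ∪ {ω₁}
  {ω₂, ω₃, ω₆}  = {ω₂} ∪ {ω₃, ω₆}
  {ω₄, ω₅, ω₆}  = {ω₆} ∪ {ω₄, ω₅}
  {ω₁, ω₄, ω₅, ω₆}  = {ω₁, ω₆} ∪ {ω₄, ω₅}
  {ω₂, ω₄, ω₅, ω₆}  = {ω₆} ∪ {ω₂, ω₄, ω₅}
  [32 total]
Round 5: stable.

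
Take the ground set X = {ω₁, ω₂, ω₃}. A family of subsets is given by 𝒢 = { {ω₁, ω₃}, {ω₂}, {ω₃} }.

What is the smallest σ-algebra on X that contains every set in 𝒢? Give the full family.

|σ(𝒢)| = 8.  σ(𝒢) = { {}, {ω₁}, {ω₂}, {ω₃}, {ω₁, ω₂}, {ω₁, ω₃}, {ω₂, ω₃}, X }

Trace:
Seed the family with 𝒢 together with ∅ and X: { {}, {ω₂}, {ω₃}, {ω₁, ω₃}, X }.
Iteration 1: +2 →
  {ω₁, ω₂}  = ᶜ of {ω₃}
  {ω₂, ω₃}  = {ω₃} ∪ {ω₂}
  [7 total]
Iteration 2: 1 new —
  {ω₁}  = ᶜ of {ω₂, ω₃}
  [8 total]
Iteration 3 adds nothing — fixpoint reached.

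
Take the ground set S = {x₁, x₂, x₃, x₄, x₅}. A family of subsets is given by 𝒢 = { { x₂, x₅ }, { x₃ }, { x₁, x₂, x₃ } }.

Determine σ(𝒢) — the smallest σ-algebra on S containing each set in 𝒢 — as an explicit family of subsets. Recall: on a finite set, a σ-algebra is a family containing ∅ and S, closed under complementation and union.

σ(𝒢) = { {}, { x₁ }, { x₂ }, { x₃ }, { x₄ }, { x₅ }, { x₁, x₂ }, { x₁, x₃ }, { x₁, x₄ }, { x₁, x₅ }, { x₂, x₃ }, { x₂, x₄ }, { x₂, x₅ }, { x₃, x₄ }, { x₃, x₅ }, { x₄, x₅ }, { x₁, x₂, x₃ }, { x₁, x₂, x₄ }, { x₁, x₂, x₅ }, { x₁, x₃, x₄ }, { x₁, x₃, x₅ }, { x₁, x₄, x₅ }, { x₂, x₃, x₄ }, { x₂, x₃, x₅ }, { x₂, x₄, x₅ }, { x₃, x₄, x₅ }, { x₁, x₂, x₃, x₄ }, { x₁, x₂, x₃, x₅ }, { x₁, x₂, x₄, x₅ }, { x₁, x₃, x₄, x₅ }, { x₂, x₃, x₄, x₅ }, S }

Working:
Begin from { {}, { x₃ }, { x₂, x₅ }, { x₁, x₂, x₃ }, S } (that is, 𝒢 plus ∅ and S).
Iteration 1: 5 new —
  { x₄, x₅ }  = { x₁, x₂, x₃ }ᶜ
  { x₁, x₃, x₄ }  = { x₂, x₅ }ᶜ
  { x₂, x₃, x₅ }  = { x₃ } ∪ { x₂, x₅ }
  { x₁, x₂, x₃, x₅ }  = { x₂, x₅ } ∪ { x₁, x₂, x₃ }
  { x₁, x₂, x₄, x₅ }  = { x₃ }ᶜ
  — 10 sets.
Iteration 2: +7 →
  { x₄ }  = { x₁, x₂, x₃, x₅ }ᶜ
  { x₁, x₄ }  = { x₂, x₃, x₅ }ᶜ
  { x₂, x₄, x₅ }  = { x₂, x₅ } ∪ { x₄, x₅ }
  { x₃, x₄, x₅ }  = { x₄, x₅ } ∪ { x₃ }
  { x₁, x₂, x₃, x₄ }  = { x₁, x₂, x₃ } ∪ { x₁, x₃, x₄ }
  { x₁, x₃, x₄, x₅ }  = { x₄, x₅ } ∪ { x₁, x₃, x₄ }
  { x₂, x₃, x₄, x₅ }  = { x₄, x₅ } ∪ { x₂, x₃, x₅ }
  — 17 sets.
Iteration 3 adds 7:
  { x₁ }  = { x₂, x₃, x₄, x₅ }ᶜ
  { x₂ }  = { x₁, x₃, x₄, x₅ }ᶜ
  { x₅ }  = { x₁, x₂, x₃, x₄ }ᶜ
  { x₁, x₂ }  = { x₃, x₄, x₅ }ᶜ
  { x₁, x₃ }  = { x₂, x₄, x₅ }ᶜ
  { x₃, x₄ }  = { x₃ } ∪ { x₄ }
  { x₁, x₄, x₅ }  = { x₄, x₅ } ∪ { x₁, x₄ }
  — 24 sets.
Iteration 4: 8 new —
  { x₁, x₅ }  = { x₅ } ∪ { x₁ }
  { x₂, x₃ }  = { x₁, x₄, x₅ }ᶜ
  { x₂, x₄ }  = { x₂ } ∪ { x₄ }
  { x₃, x₅ }  = { x₅ } ∪ { x₃ }
  { x₁, x₂, x₄ }  = { x₁, x₂ } ∪ { x₁, x₄ }
  { x₁, x₂, x₅ }  = { x₃, x₄ }ᶜ
  { x₁, x₃, x₅ }  = { x₅ } ∪ { x₁, x₃ }
  { x₂, x₃, x₄ }  = { x₃, x₄ } ∪ { x₂ }
  — 32 sets.
Iteration 5: closed — nothing new.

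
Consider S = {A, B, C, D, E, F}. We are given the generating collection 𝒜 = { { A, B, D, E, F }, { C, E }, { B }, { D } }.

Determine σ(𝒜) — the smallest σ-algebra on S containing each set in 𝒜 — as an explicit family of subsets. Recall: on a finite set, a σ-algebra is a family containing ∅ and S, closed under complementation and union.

Seed the family with 𝒜 together with ∅ and S: { {  }, { B }, { D }, { C, E }, { A, B, D, E, F }, S }.
Round 1: +7 →
  { C }  = { A, B, D, E, F }ᶜ
  { B, D }  = { D } ∪ { B }
  { B, C, E }  = { C, E } ∪ { B }
  { C, D, E }  = { D } ∪ { C, E }
  { A, B, D, F }  = { C, E }ᶜ
  { A, B, C, E, F }  = { D }ᶜ
  { A, C, D, E, F }  = { B }ᶜ
  [13 total]
Round 2: +8 →
  { B, C }  = { B } ∪ { C }
  { C, D }  = { C } ∪ { D }
  { A, B, F }  = { C, D, E }ᶜ
  { A, D, F }  = { B, C, E }ᶜ
  { B, C, D }  = { C } ∪ { B, D }
  { A, C, E, F }  = { B, D }ᶜ
  { B, C, D, E }  = { C, D, E } ∪ { B }
  { A, B, C, D, F }  = { A, B, D, F } ∪ { C }
  [21 total]
Round 3 adds 7:
  { E }  = { A, B, C, D, F }ᶜ
  { A, F }  = { B, C, D, E }ᶜ
  { A, E, F }  = { B, C, D }ᶜ
  { A, B, C, F }  = { C } ∪ { A, B, F }
  { A, B, E, F }  = { C, D }ᶜ
  { A, C, D, F }  = { C, D } ∪ { A, D, F }
  { A, D, E, F }  = { B, C }ᶜ
  [28 total]
Round 4: +4 →
  { B, E }  = { A, C, D, F }ᶜ
  { D, E }  = { A, B, C, F }ᶜ
  { A, C, F }  = { A, F } ∪ { C }
  { B, D, E }  = { E } ∪ { B, D }
  [32 total]
After Round 5 the family is unchanged; done.

Hence σ(𝒜) has 32 members: { {  }, { B }, { C }, { D }, { E }, { A, F }, { B, C }, { B, D }, { B, E }, { C, D }, { C, E }, { D, E }, { A, B, F }, { A, C, F }, { A, D, F }, { A, E, F }, { B, C, D }, { B, C, E }, { B, D, E }, { C, D, E }, { A, B, C, F }, { A, B, D, F }, { A, B, E, F }, { A, C, D, F }, { A, C, E, F }, { A, D, E, F }, { B, C, D, E }, { A, B, C, D, F }, { A, B, C, E, F }, { A, B, D, E, F }, { A, C, D, E, F }, S }.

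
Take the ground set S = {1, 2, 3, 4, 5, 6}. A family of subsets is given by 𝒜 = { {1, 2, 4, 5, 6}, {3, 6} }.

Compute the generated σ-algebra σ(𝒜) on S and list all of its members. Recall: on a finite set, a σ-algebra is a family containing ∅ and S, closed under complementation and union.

Start: 𝒜 ∪ {∅, S} = { {}, {3, 6}, {1, 2, 4, 5, 6}, S }.
Step 1. New:
  {3}  = {1, 2, 4, 5, 6}ᶜ
  {1, 2, 4, 5}  = {3, 6}ᶜ
  (now 6)
Step 2: +1 →
  {1, 2, 3, 4, 5}  = {3} ∪ {1, 2, 4, 5}
  (now 7)
Step 3 (1 new):
  {6}  = {1, 2, 3, 4, 5}ᶜ
  (now 8)
After Step 4 the family is unchanged; done.

σ(𝒜) = { {}, {3}, {6}, {3, 6}, {1, 2, 4, 5}, {1, 2, 3, 4, 5}, {1, 2, 4, 5, 6}, S }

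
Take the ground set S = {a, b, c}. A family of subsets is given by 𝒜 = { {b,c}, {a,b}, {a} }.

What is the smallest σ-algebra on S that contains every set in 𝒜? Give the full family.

σ(𝒜) = { {}, {a}, {b}, {c}, {a,b}, {a,c}, {b,c}, S }

Trace:
Start: 𝒜 ∪ {∅, S} = { {}, {a}, {a,b}, {b,c}, S }.
Pass 1: +1 →
  {c}  = {a,b}ᶜ
  |family| = 6
Pass 2 (1 new):
  {a,c}  = {c} ∪ {a}
  |family| = 7
Pass 3: +1 →
  {b}  = {a,c}ᶜ
  |family| = 8
Pass 4: no new sets; the family is a σ-algebra.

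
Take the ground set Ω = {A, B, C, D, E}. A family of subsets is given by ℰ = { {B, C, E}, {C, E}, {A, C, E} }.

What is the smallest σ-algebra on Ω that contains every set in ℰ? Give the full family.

σ(ℰ) = { {}, {A}, {B}, {D}, {A, B}, {A, D}, {B, D}, {C, E}, {A, B, D}, {A, C, E}, {B, C, E}, {C, D, E}, {A, B, C, E}, {A, C, D, E}, {B, C, D, E}, Ω }

Derivation:
Take S₀ = ℰ ∪ {∅, Ω} = { {}, {C, E}, {A, C, E}, {B, C, E}, Ω }.
Iteration 1 (4 new):
  {A, D}  = ᶜ of {B, C, E}
  {B, D}  = ᶜ of {A, C, E}
  {A, B, D}  = ᶜ of {C, E}
  {A, B, C, E}  = {B, C, E} ∪ {A, C, E}
  [9 total]
Iteration 2 (3 new):
  {D}  = ᶜ of {A, B, C, E}
  {A, C, D, E}  = {A, C, E} ∪ {A, D}
  {B, C, D, E}  = {B, C, E} ∪ {B, D}
  [12 total]
Iteration 3 (3 new):
  {A}  = ᶜ of {B, C, D, E}
  {B}  = ᶜ of {A, C, D, E}
  {C, D, E}  = {D} ∪ {C, E}
  [15 total]
Iteration 4 adds 1:
  {A, B}  = ᶜ of {C, D, E}
  [16 total]
After Iteration 5 the family is unchanged; done.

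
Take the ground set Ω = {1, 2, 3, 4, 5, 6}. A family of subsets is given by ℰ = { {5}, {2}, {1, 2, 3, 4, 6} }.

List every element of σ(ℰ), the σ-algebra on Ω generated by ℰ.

σ(ℰ) = { {}, {2}, {5}, {2, 5}, {1, 3, 4, 6}, {1, 2, 3, 4, 6}, {1, 3, 4, 5, 6}, Ω }

Derivation:
Initial family (5 sets): { {}, {2}, {5}, {1, 2, 3, 4, 6}, Ω }.
Pass 1 (2 new):
  {2, 5}  = {2} ∪ {5}
  {1, 3, 4, 5, 6}  = complement {2}
Pass 2: 1 new —
  {1, 3, 4, 6}  = complement {2, 5}
Pass 3: closed — nothing new.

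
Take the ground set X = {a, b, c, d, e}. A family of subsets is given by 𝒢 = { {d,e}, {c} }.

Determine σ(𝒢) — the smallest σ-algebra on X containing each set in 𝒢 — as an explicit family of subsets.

Answer: σ(𝒢) = { {}, {c}, {a,b}, {d,e}, {a,b,c}, {c,d,e}, {a,b,d,e}, X }

Derivation:
Begin from { {}, {c}, {d,e}, X } (that is, 𝒢 plus ∅ and X).
Iteration 1 adds 3:
  {a,b,c}  = X∖{d,e}
  {c,d,e}  = {c} ∪ {d,e}
  {a,b,d,e}  = X∖{c}
  |family| = 7
Iteration 2. New:
  {a,b}  = X∖{c,d,e}
  |family| = 8
Iteration 3: stable.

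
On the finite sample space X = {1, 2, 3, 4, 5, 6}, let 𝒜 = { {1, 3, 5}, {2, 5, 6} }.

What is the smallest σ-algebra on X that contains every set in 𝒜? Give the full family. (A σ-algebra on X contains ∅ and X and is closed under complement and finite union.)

σ(𝒜) (16 sets): { {}, {4}, {5}, {1, 3}, {2, 6}, {4, 5}, {1, 3, 4}, {1, 3, 5}, {2, 4, 6}, {2, 5, 6}, {1, 2, 3, 6}, {1, 3, 4, 5}, {2, 4, 5, 6}, {1, 2, 3, 4, 6}, {1, 2, 3, 5, 6}, X }

Check:
Initial family (4 sets): { {}, {1, 3, 5}, {2, 5, 6}, X }.
Round 1: +3 →
  {1, 3, 4}  = X∖{2, 5, 6}
  {2, 4, 6}  = X∖{1, 3, 5}
  {1, 2, 3, 5, 6}  = {1, 3, 5} ∪ {2, 5, 6}
  (now 7)
Round 2 adds 4:
  {4}  = X∖{1, 2, 3, 5, 6}
  {1, 3, 4, 5}  = {1, 3, 4} ∪ {1, 3, 5}
  {2, 4, 5, 6}  = {2, 4, 6} ∪ {2, 5, 6}
  {1, 2, 3, 4, 6}  = {2, 4, 6} ∪ {1, 3, 4}
  (now 11)
Round 3 (3 new):
  {5}  = X∖{1, 2, 3, 4, 6}
  {1, 3}  = X∖{2, 4, 5, 6}
  {2, 6}  = X∖{1, 3, 4, 5}
  (now 14)
Round 4: 2 new —
  {4, 5}  = {4} ∪ {5}
  {1, 2, 3, 6}  = {1, 3} ∪ {2, 6}
  (now 16)
Round 5: already closed under ᶜ and ∪.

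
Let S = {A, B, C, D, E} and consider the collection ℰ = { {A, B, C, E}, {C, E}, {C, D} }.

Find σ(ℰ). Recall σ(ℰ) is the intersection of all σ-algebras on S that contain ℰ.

Take S₀ = ℰ ∪ {∅, S} = { {}, {C, D}, {C, E}, {A, B, C, E}, S }.
Pass 1. New:
  {D}  = S∖{A, B, C, E}
  {A, B, D}  = S∖{C, E}
  {A, B, E}  = S∖{C, D}
  {C, D, E}  = {C, D} ∪ {C, E}
  [9 total]
Pass 2 (3 new):
  {A, B}  = S∖{C, D, E}
  {A, B, C, D}  = {C, D} ∪ {A, B, D}
  {A, B, D, E}  = {A, B, D} ∪ {A, B, E}
  [12 total]
Pass 3 adds 2:
  {C}  = S∖{A, B, D, E}
  {E}  = S∖{A, B, C, D}
  [14 total]
Pass 4: +2 →
  {D, E}  = {D} ∪ {E}
  {A, B, C}  = {C} ∪ {A, B}
  [16 total]
Pass 5: stable.

Therefore σ(ℰ) = { {}, {C}, {D}, {E}, {A, B}, {C, D}, {C, E}, {D, E}, {A, B, C}, {A, B, D}, {A, B, E}, {C, D, E}, {A, B, C, D}, {A, B, C, E}, {A, B, D, E}, S } (|σ(ℰ)| = 16).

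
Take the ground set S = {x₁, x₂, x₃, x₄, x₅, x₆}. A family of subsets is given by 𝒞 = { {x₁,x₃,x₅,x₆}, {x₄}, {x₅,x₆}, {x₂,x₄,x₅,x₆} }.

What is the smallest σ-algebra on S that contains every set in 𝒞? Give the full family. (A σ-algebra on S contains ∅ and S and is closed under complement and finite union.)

Initial family (6 sets): { {}, {x₄}, {x₅,x₆}, {x₁,x₃,x₅,x₆}, {x₂,x₄,x₅,x₆}, S }.
Iteration 1 adds 6:
  {x₁,x₃}  = complement {x₂,x₄,x₅,x₆}
  {x₂,x₄}  = complement {x₁,x₃,x₅,x₆}
  {x₄,x₅,x₆}  = {x₅,x₆} ∪ {x₄}
  {x₁,x₂,x₃,x₄}  = complement {x₅,x₆}
  {x₁,x₂,x₃,x₅,x₆}  = complement {x₄}
  {x₁,x₃,x₄,x₅,x₆}  = {x₁,x₃,x₅,x₆} ∪ {x₄}
  [12 total]
Iteration 2 (3 new):
  {x₂}  = complement {x₁,x₃,x₄,x₅,x₆}
  {x₁,x₂,x₃}  = complement {x₄,x₅,x₆}
  {x₁,x₃,x₄}  = {x₁,x₃} ∪ {x₄}
  [15 total]
Iteration 3 adds 1:
  {x₂,x₅,x₆}  = complement {x₁,x₃,x₄}
  [16 total]
Iteration 4 adds nothing — fixpoint reached.

Hence σ(𝒞) has 16 members: { {}, {x₂}, {x₄}, {x₁,x₃}, {x₂,x₄}, {x₅,x₆}, {x₁,x₂,x₃}, {x₁,x₃,x₄}, {x₂,x₅,x₆}, {x₄,x₅,x₆}, {x₁,x₂,x₃,x₄}, {x₁,x₃,x₅,x₆}, {x₂,x₄,x₅,x₆}, {x₁,x₂,x₃,x₅,x₆}, {x₁,x₃,x₄,x₅,x₆}, S }.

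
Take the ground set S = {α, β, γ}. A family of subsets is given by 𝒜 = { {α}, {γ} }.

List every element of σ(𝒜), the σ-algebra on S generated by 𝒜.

Answer: σ(𝒜) = { {}, {α}, {β}, {γ}, {α, β}, {α, γ}, {β, γ}, S }

Derivation:
Initial family (4 sets): { {}, {α}, {γ}, S }.
Iteration 1: +3 →
  {α, β}  = S∖{γ}
  {α, γ}  = {γ} ∪ {α}
  {β, γ}  = S∖{α}
  |family| = 7
Iteration 2: 1 new —
  {β}  = S∖{α, γ}
  |family| = 8
Iteration 3: closed — nothing new.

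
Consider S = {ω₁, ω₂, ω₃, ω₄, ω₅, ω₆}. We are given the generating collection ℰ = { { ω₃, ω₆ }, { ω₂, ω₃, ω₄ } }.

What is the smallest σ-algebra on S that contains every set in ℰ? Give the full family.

|σ(ℰ)| = 16.  σ(ℰ) = { {  }, { ω₃ }, { ω₆ }, { ω₁, ω₅ }, { ω₂, ω₄ }, { ω₃, ω₆ }, { ω₁, ω₃, ω₅ }, { ω₁, ω₅, ω₆ }, { ω₂, ω₃, ω₄ }, { ω₂, ω₄, ω₆ }, { ω₁, ω₂, ω₄, ω₅ }, { ω₁, ω₃, ω₅, ω₆ }, { ω₂, ω₃, ω₄, ω₆ }, { ω₁, ω₂, ω₃, ω₄, ω₅ }, { ω₁, ω₂, ω₄, ω₅, ω₆ }, S }

Working:
Initial family (4 sets): { {  }, { ω₃, ω₆ }, { ω₂, ω₃, ω₄ }, S }.
Iteration 1 (3 new):
  { ω₁, ω₅, ω₆ }  = S∖{ ω₂, ω₃, ω₄ }
  { ω₁, ω₂, ω₄, ω₅ }  = S∖{ ω₃, ω₆ }
  { ω₂, ω₃, ω₄, ω₆ }  = { ω₃, ω₆ } ∪ { ω₂, ω₃, ω₄ }
  — 7 sets.
Iteration 2: 4 new —
  { ω₁, ω₅ }  = S∖{ ω₂, ω₃, ω₄, ω₆ }
  { ω₁, ω₃, ω₅, ω₆ }  = { ω₁, ω₅, ω₆ } ∪ { ω₃, ω₆ }
  { ω₁, ω₂, ω₃, ω₄, ω₅ }  = { ω₂, ω₃, ω₄ } ∪ { ω₁, ω₂, ω₄, ω₅ }
  { ω₁, ω₂, ω₄, ω₅, ω₆ }  = { ω₁, ω₅, ω₆ } ∪ { ω₁, ω₂, ω₄, ω₅ }
  — 11 sets.
Iteration 3. New:
  { ω₃ }  = S∖{ ω₁, ω₂, ω₄, ω₅, ω₆ }
  { ω₆ }  = S∖{ ω₁, ω₂, ω₃, ω₄, ω₅ }
  { ω₂, ω₄ }  = S∖{ ω₁, ω₃, ω₅, ω₆ }
  — 14 sets.
Iteration 4: +2 →
  { ω₁, ω₃, ω₅ }  = { ω₃ } ∪ { ω₁, ω₅ }
  { ω₂, ω₄, ω₆ }  = { ω₂, ω₄ } ∪ { ω₆ }
  — 16 sets.
After Iteration 5 the family is unchanged; done.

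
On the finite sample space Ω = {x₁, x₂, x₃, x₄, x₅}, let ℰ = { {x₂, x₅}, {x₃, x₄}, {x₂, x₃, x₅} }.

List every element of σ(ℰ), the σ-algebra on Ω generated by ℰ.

Answer: σ(ℰ) = { ∅, {x₁}, {x₃}, {x₄}, {x₁, x₃}, {x₁, x₄}, {x₂, x₅}, {x₃, x₄}, {x₁, x₂, x₅}, {x₁, x₃, x₄}, {x₂, x₃, x₅}, {x₂, x₄, x₅}, {x₁, x₂, x₃, x₅}, {x₁, x₂, x₄, x₅}, {x₂, x₃, x₄, x₅}, Ω }

Derivation:
Take S₀ = ℰ ∪ {∅, Ω} = { ∅, {x₂, x₅}, {x₃, x₄}, {x₂, x₃, x₅}, Ω }.
Iteration 1: 4 new —
  {x₁, x₄}  = complement {x₂, x₃, x₅}
  {x₁, x₂, x₅}  = complement {x₃, x₄}
  {x₁, x₃, x₄}  = complement {x₂, x₅}
  {x₂, x₃, x₄, x₅}  = {x₂, x₅} ∪ {x₃, x₄}
  [9 total]
Iteration 2 adds 3:
  {x₁}  = complement {x₂, x₃, x₄, x₅}
  {x₁, x₂, x₃, x₅}  = {x₁, x₂, x₅} ∪ {x₂, x₃, x₅}
  {x₁, x₂, x₄, x₅}  = {x₂, x₅} ∪ {x₁, x₄}
  [12 total]
Iteration 3: +2 →
  {x₃}  = complement {x₁, x₂, x₄, x₅}
  {x₄}  = complement {x₁, x₂, x₃, x₅}
  [14 total]
Iteration 4 (2 new):
  {x₁, x₃}  = {x₃} ∪ {x₁}
  {x₂, x₄, x₅}  = {x₂, x₅} ∪ {x₄}
  [16 total]
Iteration 5: already closed under ᶜ and ∪.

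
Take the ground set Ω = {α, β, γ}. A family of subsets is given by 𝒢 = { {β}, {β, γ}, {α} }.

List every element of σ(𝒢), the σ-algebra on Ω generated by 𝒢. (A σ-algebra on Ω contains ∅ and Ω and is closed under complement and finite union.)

Take S₀ = 𝒢 ∪ {∅, Ω} = { {}, {α}, {β}, {β, γ}, Ω }.
Step 1. New:
  {α, β}  = {β} ∪ {α}
  {α, γ}  = {β}ᶜ
Step 2. New:
  {γ}  = {α, β}ᶜ
Step 3: stable.

Therefore σ(𝒢) = { {}, {α}, {β}, {γ}, {α, β}, {α, γ}, {β, γ}, Ω } (|σ(𝒢)| = 8).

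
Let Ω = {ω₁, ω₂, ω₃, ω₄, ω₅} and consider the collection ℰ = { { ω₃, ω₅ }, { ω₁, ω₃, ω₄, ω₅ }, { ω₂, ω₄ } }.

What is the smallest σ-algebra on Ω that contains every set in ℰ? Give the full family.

Take S₀ = ℰ ∪ {∅, Ω} = { {}, { ω₂, ω₄ }, { ω₃, ω₅ }, { ω₁, ω₃, ω₄, ω₅ }, Ω }.
Step 1. New:
  { ω₂ }  = complement { ω₁, ω₃, ω₄, ω₅ }
  { ω₁, ω₂, ω₄ }  = complement { ω₃, ω₅ }
  { ω₁, ω₃, ω₅ }  = complement { ω₂, ω₄ }
  { ω₂, ω₃, ω₄, ω₅ }  = { ω₃, ω₅ } ∪ { ω₂, ω₄ }
  [9 total]
Step 2 adds 3:
  { ω₁ }  = complement { ω₂, ω₃, ω₄, ω₅ }
  { ω₂, ω₃, ω₅ }  = { ω₂ } ∪ { ω₃, ω₅ }
  { ω₁, ω₂, ω₃, ω₅ }  = { ω₁, ω₃, ω₅ } ∪ { ω₂ }
  [12 total]
Step 3 (3 new):
  { ω₄ }  = complement { ω₁, ω₂, ω₃, ω₅ }
  { ω₁, ω₂ }  = { ω₂ } ∪ { ω₁ }
  { ω₁, ω₄ }  = complement { ω₂, ω₃, ω₅ }
  [15 total]
Step 4: +1 →
  { ω₃, ω₄, ω₅ }  = complement { ω₁, ω₂ }
  [16 total]
Step 5: no new sets; the family is a σ-algebra.

σ(ℰ) = { {}, { ω₁ }, { ω₂ }, { ω₄ }, { ω₁, ω₂ }, { ω₁, ω₄ }, { ω₂, ω₄ }, { ω₃, ω₅ }, { ω₁, ω₂, ω₄ }, { ω₁, ω₃, ω₅ }, { ω₂, ω₃, ω₅ }, { ω₃, ω₄, ω₅ }, { ω₁, ω₂, ω₃, ω₅ }, { ω₁, ω₃, ω₄, ω₅ }, { ω₂, ω₃, ω₄, ω₅ }, Ω }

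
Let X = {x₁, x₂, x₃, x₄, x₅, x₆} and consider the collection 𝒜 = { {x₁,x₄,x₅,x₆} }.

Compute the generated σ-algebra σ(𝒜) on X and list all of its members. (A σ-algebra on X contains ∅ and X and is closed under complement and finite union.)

Take S₀ = 𝒜 ∪ {∅, X} = { {}, {x₁,x₄,x₅,x₆}, X }.
Step 1. New:
  {x₂,x₃}  = {x₁,x₄,x₅,x₆}ᶜ
After Step 2 the family is unchanged; done.

|σ(𝒜)| = 4.  σ(𝒜) = { {}, {x₂,x₃}, {x₁,x₄,x₅,x₆}, X }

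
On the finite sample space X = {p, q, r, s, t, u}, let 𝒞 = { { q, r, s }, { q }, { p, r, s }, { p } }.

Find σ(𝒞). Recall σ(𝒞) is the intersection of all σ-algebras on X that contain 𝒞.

Answer: σ(𝒞) = { {}, { p }, { q }, { p, q }, { r, s }, { t, u }, { p, r, s }, { p, t, u }, { q, r, s }, { q, t, u }, { p, q, r, s }, { p, q, t, u }, { r, s, t, u }, { p, r, s, t, u }, { q, r, s, t, u }, X }

Derivation:
Begin from { {}, { p }, { q }, { p, r, s }, { q, r, s }, X } (that is, 𝒞 plus ∅ and X).
Iteration 1 (6 new):
  { p, q }  = { q } ∪ { p }
  { p, t, u }  = ᶜ of { q, r, s }
  { q, t, u }  = ᶜ of { p, r, s }
  { p, q, r, s }  = { p, r, s } ∪ { q, r, s }
  { p, r, s, t, u }  = ᶜ of { q }
  { q, r, s, t, u }  = ᶜ of { p }
  — 12 sets.
Iteration 2: 3 new —
  { t, u }  = ᶜ of { p, q, r, s }
  { p, q, t, u }  = { p, q } ∪ { q, t, u }
  { r, s, t, u }  = ᶜ of { p, q }
  — 15 sets.
Iteration 3: 1 new —
  { r, s }  = ᶜ of { p, q, t, u }
  — 16 sets.
Iteration 4: closed — nothing new.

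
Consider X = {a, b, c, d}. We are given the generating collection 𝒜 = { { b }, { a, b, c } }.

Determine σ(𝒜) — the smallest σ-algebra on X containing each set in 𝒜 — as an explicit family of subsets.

|σ(𝒜)| = 8.  σ(𝒜) = { ∅, { b }, { d }, { a, c }, { b, d }, { a, b, c }, { a, c, d }, X }

Trace:
Seed the family with 𝒜 together with ∅ and X: { ∅, { b }, { a, b, c }, X }.
Pass 1 adds 2:
  { d }  = X∖{ a, b, c }
  { a, c, d }  = X∖{ b }
  [6 total]
Pass 2. New:
  { b, d }  = { d } ∪ { b }
  [7 total]
Pass 3 (1 new):
  { a, c }  = X∖{ b, d }
  [8 total]
Pass 4: stable.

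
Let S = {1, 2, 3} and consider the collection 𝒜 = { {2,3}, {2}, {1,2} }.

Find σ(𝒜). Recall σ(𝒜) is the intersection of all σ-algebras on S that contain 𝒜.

Take S₀ = 𝒜 ∪ {∅, S} = { {}, {2}, {1,2}, {2,3}, S }.
Iteration 1 adds 3:
  {1}  = {2,3}ᶜ
  {3}  = {1,2}ᶜ
  {1,3}  = {2}ᶜ
  [8 total]
Iteration 2: already closed under ᶜ and ∪.

Hence σ(𝒜) has 8 members: { {}, {1}, {2}, {3}, {1,2}, {1,3}, {2,3}, S }.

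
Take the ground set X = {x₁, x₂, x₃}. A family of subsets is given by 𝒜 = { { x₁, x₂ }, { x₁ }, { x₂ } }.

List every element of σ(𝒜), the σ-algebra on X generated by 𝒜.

|σ(𝒜)| = 8.  σ(𝒜) = { ∅, { x₁ }, { x₂ }, { x₃ }, { x₁, x₂ }, { x₁, x₃ }, { x₂, x₃ }, X }

Derivation:
Begin from { ∅, { x₁ }, { x₂ }, { x₁, x₂ }, X } (that is, 𝒜 plus ∅ and X).
Step 1 adds 3:
  { x₃ }  = { x₁, x₂ }ᶜ
  { x₁, x₃ }  = { x₂ }ᶜ
  { x₂, x₃ }  = { x₁ }ᶜ
  |family| = 8
Step 2: already closed under ᶜ and ∪.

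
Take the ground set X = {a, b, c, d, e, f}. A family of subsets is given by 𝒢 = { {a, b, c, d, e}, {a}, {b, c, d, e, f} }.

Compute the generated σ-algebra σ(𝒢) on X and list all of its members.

σ(𝒢) (8 sets): { ∅, {a}, {f}, {a, f}, {b, c, d, e}, {a, b, c, d, e}, {b, c, d, e, f}, X }

Check:
Take S₀ = 𝒢 ∪ {∅, X} = { ∅, {a}, {a, b, c, d, e}, {b, c, d, e, f}, X }.
Iteration 1: 1 new —
  {f}  = X∖{a, b, c, d, e}
  [6 total]
Iteration 2 adds 1:
  {a, f}  = {a} ∪ {f}
  [7 total]
Iteration 3. New:
  {b, c, d, e}  = X∖{a, f}
  [8 total]
Iteration 4: closed — nothing new.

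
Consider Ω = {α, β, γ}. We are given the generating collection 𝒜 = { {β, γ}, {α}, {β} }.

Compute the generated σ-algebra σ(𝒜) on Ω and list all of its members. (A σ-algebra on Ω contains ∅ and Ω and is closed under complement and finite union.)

Take S₀ = 𝒜 ∪ {∅, Ω} = { {}, {α}, {β}, {β, γ}, Ω }.
Pass 1: 2 new —
  {α, β}  = {β} ∪ {α}
  {α, γ}  = complement {β}
  — 7 sets.
Pass 2: +1 →
  {γ}  = complement {α, β}
  — 8 sets.
Pass 3: already closed under ᶜ and ∪.

|σ(𝒜)| = 8.  σ(𝒜) = { {}, {α}, {β}, {γ}, {α, β}, {α, γ}, {β, γ}, Ω }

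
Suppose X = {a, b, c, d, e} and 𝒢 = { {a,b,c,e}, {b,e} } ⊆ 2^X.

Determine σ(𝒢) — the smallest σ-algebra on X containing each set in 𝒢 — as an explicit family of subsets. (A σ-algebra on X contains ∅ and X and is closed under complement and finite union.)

σ(𝒢) = { {}, {d}, {a,c}, {b,e}, {a,c,d}, {b,d,e}, {a,b,c,e}, X }

Trace:
Start: 𝒢 ∪ {∅, X} = { {}, {b,e}, {a,b,c,e}, X }.
Step 1 (2 new):
  {d}  = X∖{a,b,c,e}
  {a,c,d}  = X∖{b,e}
  [6 total]
Step 2: 1 new —
  {b,d,e}  = {b,e} ∪ {d}
  [7 total]
Step 3. New:
  {a,c}  = X∖{b,d,e}
  [8 total]
Step 4: already closed under ᶜ and ∪.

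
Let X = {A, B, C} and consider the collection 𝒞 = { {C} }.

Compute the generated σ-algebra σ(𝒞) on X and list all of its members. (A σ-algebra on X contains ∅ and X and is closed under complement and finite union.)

|σ(𝒞)| = 4.  σ(𝒞) = { ∅, {C}, {A,B}, X }

Working:
Start: 𝒞 ∪ {∅, X} = { ∅, {C}, X }.
Pass 1: +1 →
  {A,B}  = {C}ᶜ
  |family| = 4
Pass 2: stable.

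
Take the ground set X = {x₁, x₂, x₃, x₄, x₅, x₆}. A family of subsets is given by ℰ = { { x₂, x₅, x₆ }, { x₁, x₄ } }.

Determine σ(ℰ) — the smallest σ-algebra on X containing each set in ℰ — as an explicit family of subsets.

σ(ℰ) = { ∅, { x₃ }, { x₁, x₄ }, { x₁, x₃, x₄ }, { x₂, x₅, x₆ }, { x₂, x₃, x₅, x₆ }, { x₁, x₂, x₄, x₅, x₆ }, X }

Working:
Take S₀ = ℰ ∪ {∅, X} = { ∅, { x₁, x₄ }, { x₂, x₅, x₆ }, X }.
Step 1. New:
  { x₁, x₃, x₄ }  = X∖{ x₂, x₅, x₆ }
  { x₂, x₃, x₅, x₆ }  = X∖{ x₁, x₄ }
  { x₁, x₂, x₄, x₅, x₆ }  = { x₂, x₅, x₆ } ∪ { x₁, x₄ }
Step 2 adds 1:
  { x₃ }  = X∖{ x₁, x₂, x₄, x₅, x₆ }
Step 3: closed — nothing new.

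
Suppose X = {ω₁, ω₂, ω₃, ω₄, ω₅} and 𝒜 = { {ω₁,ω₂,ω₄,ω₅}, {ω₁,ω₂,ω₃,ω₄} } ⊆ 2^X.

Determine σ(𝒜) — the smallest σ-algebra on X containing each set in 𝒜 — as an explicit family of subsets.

Answer: σ(𝒜) = { {}, {ω₃}, {ω₅}, {ω₃,ω₅}, {ω₁,ω₂,ω₄}, {ω₁,ω₂,ω₃,ω₄}, {ω₁,ω₂,ω₄,ω₅}, X }

Working:
Seed the family with 𝒜 together with ∅ and X: { {}, {ω₁,ω₂,ω₃,ω₄}, {ω₁,ω₂,ω₄,ω₅}, X }.
Pass 1: 2 new —
  {ω₃}  = {ω₁,ω₂,ω₄,ω₅}ᶜ
  {ω₅}  = {ω₁,ω₂,ω₃,ω₄}ᶜ
  — 6 sets.
Pass 2: +1 →
  {ω₃,ω₅}  = {ω₃} ∪ {ω₅}
  — 7 sets.
Pass 3: 1 new —
  {ω₁,ω₂,ω₄}  = {ω₃,ω₅}ᶜ
  — 8 sets.
Pass 4: already closed under ᶜ and ∪.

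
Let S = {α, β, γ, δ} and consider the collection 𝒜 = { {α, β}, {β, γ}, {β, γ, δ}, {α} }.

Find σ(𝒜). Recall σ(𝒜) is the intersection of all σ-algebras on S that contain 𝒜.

|σ(𝒜)| = 16.  σ(𝒜) = { ∅, {α}, {β}, {γ}, {δ}, {α, β}, {α, γ}, {α, δ}, {β, γ}, {β, δ}, {γ, δ}, {α, β, γ}, {α, β, δ}, {α, γ, δ}, {β, γ, δ}, S }

Derivation:
Seed the family with 𝒜 together with ∅ and S: { ∅, {α}, {α, β}, {β, γ}, {β, γ, δ}, S }.
Step 1 (3 new):
  {α, δ}  = {β, γ}ᶜ
  {γ, δ}  = {α, β}ᶜ
  {α, β, γ}  = {β, γ} ∪ {α, β}
  — 9 sets.
Step 2: +3 →
  {δ}  = {α, β, γ}ᶜ
  {α, β, δ}  = {α, β} ∪ {α, δ}
  {α, γ, δ}  = {γ, δ} ∪ {α, δ}
  — 12 sets.
Step 3: 2 new —
  {β}  = {α, γ, δ}ᶜ
  {γ}  = {α, β, δ}ᶜ
  — 14 sets.
Step 4. New:
  {α, γ}  = {γ} ∪ {α}
  {β, δ}  = {δ} ∪ {β}
  — 16 sets.
Step 5: no new sets; the family is a σ-algebra.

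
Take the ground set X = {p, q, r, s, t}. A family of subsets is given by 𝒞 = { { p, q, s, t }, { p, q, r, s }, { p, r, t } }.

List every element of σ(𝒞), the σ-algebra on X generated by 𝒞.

σ(𝒞) = { ∅, { p }, { r }, { t }, { p, r }, { p, t }, { q, s }, { r, t }, { p, q, s }, { p, r, t }, { q, r, s }, { q, s, t }, { p, q, r, s }, { p, q, s, t }, { q, r, s, t }, X }

Working:
Initial family (5 sets): { ∅, { p, r, t }, { p, q, r, s }, { p, q, s, t }, X }.
Round 1 adds 3:
  { r }  = ᶜ of { p, q, s, t }
  { t }  = ᶜ of { p, q, r, s }
  { q, s }  = ᶜ of { p, r, t }
Round 2: 3 new —
  { r, t }  = { r } ∪ { t }
  { q, r, s }  = { r } ∪ { q, s }
  { q, s, t }  = { q, s } ∪ { t }
Round 3 (4 new):
  { p, r }  = ᶜ of { q, s, t }
  { p, t }  = ᶜ of { q, r, s }
  { p, q, s }  = ᶜ of { r, t }
  { q, r, s, t }  = { r } ∪ { q, s, t }
Round 4 (1 new):
  { p }  = ᶜ of { q, r, s, t }
Round 5: stable.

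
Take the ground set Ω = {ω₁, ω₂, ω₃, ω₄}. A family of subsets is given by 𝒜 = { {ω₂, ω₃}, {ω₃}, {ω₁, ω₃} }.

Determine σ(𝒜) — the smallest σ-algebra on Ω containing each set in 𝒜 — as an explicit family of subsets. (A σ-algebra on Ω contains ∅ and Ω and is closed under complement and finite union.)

Begin from { {}, {ω₃}, {ω₁, ω₃}, {ω₂, ω₃}, Ω } (that is, 𝒜 plus ∅ and Ω).
Round 1: +4 →
  {ω₁, ω₄}  = ᶜ of {ω₂, ω₃}
  {ω₂, ω₄}  = ᶜ of {ω₁, ω₃}
  {ω₁, ω₂, ω₃}  = {ω₂, ω₃} ∪ {ω₁, ω₃}
  {ω₁, ω₂, ω₄}  = ᶜ of {ω₃}
  — 9 sets.
Round 2 (3 new):
  {ω₄}  = ᶜ of {ω₁, ω₂, ω₃}
  {ω₁, ω₃, ω₄}  = {ω₃} ∪ {ω₁, ω₄}
  {ω₂, ω₃, ω₄}  = {ω₃} ∪ {ω₂, ω₄}
  — 12 sets.
Round 3: 3 new —
  {ω₁}  = ᶜ of {ω₂, ω₃, ω₄}
  {ω₂}  = ᶜ of {ω₁, ω₃, ω₄}
  {ω₃, ω₄}  = {ω₃} ∪ {ω₄}
  — 15 sets.
Round 4 (1 new):
  {ω₁, ω₂}  = ᶜ of {ω₃, ω₄}
  — 16 sets.
After Round 5 the family is unchanged; done.

|σ(𝒜)| = 16.  σ(𝒜) = { {}, {ω₁}, {ω₂}, {ω₃}, {ω₄}, {ω₁, ω₂}, {ω₁, ω₃}, {ω₁, ω₄}, {ω₂, ω₃}, {ω₂, ω₄}, {ω₃, ω₄}, {ω₁, ω₂, ω₃}, {ω₁, ω₂, ω₄}, {ω₁, ω₃, ω₄}, {ω₂, ω₃, ω₄}, Ω }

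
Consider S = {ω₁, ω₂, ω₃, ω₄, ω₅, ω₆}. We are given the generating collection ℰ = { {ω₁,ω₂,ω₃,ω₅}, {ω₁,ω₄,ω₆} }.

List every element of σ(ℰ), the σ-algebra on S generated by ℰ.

Answer: σ(ℰ) = { {}, {ω₁}, {ω₄,ω₆}, {ω₁,ω₄,ω₆}, {ω₂,ω₃,ω₅}, {ω₁,ω₂,ω₃,ω₅}, {ω₂,ω₃,ω₄,ω₅,ω₆}, S }

Check:
Seed the family with ℰ together with ∅ and S: { {}, {ω₁,ω₄,ω₆}, {ω₁,ω₂,ω₃,ω₅}, S }.
Step 1 adds 2:
  {ω₄,ω₆}  = {ω₁,ω₂,ω₃,ω₅}ᶜ
  {ω₂,ω₃,ω₅}  = {ω₁,ω₄,ω₆}ᶜ
  — 6 sets.
Step 2: +1 →
  {ω₂,ω₃,ω₄,ω₅,ω₆}  = {ω₂,ω₃,ω₅} ∪ {ω₄,ω₆}
  — 7 sets.
Step 3: 1 new —
  {ω₁}  = {ω₂,ω₃,ω₄,ω₅,ω₆}ᶜ
  — 8 sets.
Step 4: no new sets; the family is a σ-algebra.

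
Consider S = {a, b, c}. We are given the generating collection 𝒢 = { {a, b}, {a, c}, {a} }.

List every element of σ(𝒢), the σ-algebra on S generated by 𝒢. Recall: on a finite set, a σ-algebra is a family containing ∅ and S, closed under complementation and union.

|σ(𝒢)| = 8.  σ(𝒢) = { {}, {a}, {b}, {c}, {a, b}, {a, c}, {b, c}, S }

Trace:
Initial family (5 sets): { {}, {a}, {a, b}, {a, c}, S }.
Pass 1 (3 new):
  {b}  = complement {a, c}
  {c}  = complement {a, b}
  {b, c}  = complement {a}
  (now 8)
Pass 2 adds nothing — fixpoint reached.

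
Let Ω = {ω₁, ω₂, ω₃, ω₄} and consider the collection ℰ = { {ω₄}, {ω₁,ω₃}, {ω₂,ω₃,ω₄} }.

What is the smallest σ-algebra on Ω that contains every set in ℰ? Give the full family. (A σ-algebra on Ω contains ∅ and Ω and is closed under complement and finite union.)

|σ(ℰ)| = 16.  σ(ℰ) = { {}, {ω₁}, {ω₂}, {ω₃}, {ω₄}, {ω₁,ω₂}, {ω₁,ω₃}, {ω₁,ω₄}, {ω₂,ω₃}, {ω₂,ω₄}, {ω₃,ω₄}, {ω₁,ω₂,ω₃}, {ω₁,ω₂,ω₄}, {ω₁,ω₃,ω₄}, {ω₂,ω₃,ω₄}, Ω }

Trace:
Initial family (5 sets): { {}, {ω₄}, {ω₁,ω₃}, {ω₂,ω₃,ω₄}, Ω }.
Round 1 adds 4:
  {ω₁}  = complement {ω₂,ω₃,ω₄}
  {ω₂,ω₄}  = complement {ω₁,ω₃}
  {ω₁,ω₂,ω₃}  = complement {ω₄}
  {ω₁,ω₃,ω₄}  = {ω₁,ω₃} ∪ {ω₄}
  [9 total]
Round 2: +3 →
  {ω₂}  = complement {ω₁,ω₃,ω₄}
  {ω₁,ω₄}  = {ω₄} ∪ {ω₁}
  {ω₁,ω₂,ω₄}  = {ω₂,ω₄} ∪ {ω₁}
  [12 total]
Round 3: +3 →
  {ω₃}  = complement {ω₁,ω₂,ω₄}
  {ω₁,ω₂}  = {ω₂} ∪ {ω₁}
  {ω₂,ω₃}  = complement {ω₁,ω₄}
  [15 total]
Round 4: 1 new —
  {ω₃,ω₄}  = complement {ω₁,ω₂}
  [16 total]
After Round 5 the family is unchanged; done.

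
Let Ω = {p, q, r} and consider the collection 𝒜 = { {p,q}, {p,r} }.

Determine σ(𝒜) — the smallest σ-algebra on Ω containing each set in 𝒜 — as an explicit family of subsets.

σ(𝒜) (8 sets): { {}, {p}, {q}, {r}, {p,q}, {p,r}, {q,r}, Ω }

Trace:
Begin from { {}, {p,q}, {p,r}, Ω } (that is, 𝒜 plus ∅ and Ω).
Round 1 (2 new):
  {q}  = ᶜ of {p,r}
  {r}  = ᶜ of {p,q}
  [6 total]
Round 2 adds 1:
  {q,r}  = {r} ∪ {q}
  [7 total]
Round 3. New:
  {p}  = ᶜ of {q,r}
  [8 total]
Round 4: already closed under ᶜ and ∪.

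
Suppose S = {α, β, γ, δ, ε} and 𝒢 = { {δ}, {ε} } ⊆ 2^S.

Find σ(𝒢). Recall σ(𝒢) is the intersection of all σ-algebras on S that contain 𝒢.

Take S₀ = 𝒢 ∪ {∅, S} = { {}, {δ}, {ε}, S }.
Round 1 (3 new):
  {δ,ε}  = {δ} ∪ {ε}
  {α,β,γ,δ}  = {ε}ᶜ
  {α,β,γ,ε}  = {δ}ᶜ
  (now 7)
Round 2. New:
  {α,β,γ}  = {δ,ε}ᶜ
  (now 8)
Round 3: no new sets; the family is a σ-algebra.

|σ(𝒢)| = 8.  σ(𝒢) = { {}, {δ}, {ε}, {δ,ε}, {α,β,γ}, {α,β,γ,δ}, {α,β,γ,ε}, S }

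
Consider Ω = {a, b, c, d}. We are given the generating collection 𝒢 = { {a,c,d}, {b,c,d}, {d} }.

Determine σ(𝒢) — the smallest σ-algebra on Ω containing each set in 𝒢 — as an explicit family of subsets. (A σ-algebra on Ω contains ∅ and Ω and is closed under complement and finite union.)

|σ(𝒢)| = 16.  σ(𝒢) = { {}, {a}, {b}, {c}, {d}, {a,b}, {a,c}, {a,d}, {b,c}, {b,d}, {c,d}, {a,b,c}, {a,b,d}, {a,c,d}, {b,c,d}, Ω }

Derivation:
Seed the family with 𝒢 together with ∅ and Ω: { {}, {d}, {a,c,d}, {b,c,d}, Ω }.
Iteration 1 (3 new):
  {a}  = ᶜ of {b,c,d}
  {b}  = ᶜ of {a,c,d}
  {a,b,c}  = ᶜ of {d}
Iteration 2. New:
  {a,b}  = {b} ∪ {a}
  {a,d}  = {d} ∪ {a}
  {b,d}  = {d} ∪ {b}
Iteration 3 (4 new):
  {a,c}  = ᶜ of {b,d}
  {b,c}  = ᶜ of {a,d}
  {c,d}  = ᶜ of {a,b}
  {a,b,d}  = {a,d} ∪ {a,b}
Iteration 4 adds 1:
  {c}  = ᶜ of {a,b,d}
After Iteration 5 the family is unchanged; done.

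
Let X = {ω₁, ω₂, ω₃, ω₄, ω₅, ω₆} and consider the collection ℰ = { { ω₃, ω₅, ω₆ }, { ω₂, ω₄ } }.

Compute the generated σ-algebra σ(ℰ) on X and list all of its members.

|σ(ℰ)| = 8.  σ(ℰ) = { {  }, { ω₁ }, { ω₂, ω₄ }, { ω₁, ω₂, ω₄ }, { ω₃, ω₅, ω₆ }, { ω₁, ω₃, ω₅, ω₆ }, { ω₂, ω₃, ω₄, ω₅, ω₆ }, X }

Derivation:
Seed the family with ℰ together with ∅ and X: { {  }, { ω₂, ω₄ }, { ω₃, ω₅, ω₆ }, X }.
Round 1 adds 3:
  { ω₁, ω₂, ω₄ }  = X∖{ ω₃, ω₅, ω₆ }
  { ω₁, ω₃, ω₅, ω₆ }  = X∖{ ω₂, ω₄ }
  { ω₂, ω₃, ω₄, ω₅, ω₆ }  = { ω₂, ω₄ } ∪ { ω₃, ω₅, ω₆ }
  — 7 sets.
Round 2: +1 →
  { ω₁ }  = X∖{ ω₂, ω₃, ω₄, ω₅, ω₆ }
  — 8 sets.
Round 3: closed — nothing new.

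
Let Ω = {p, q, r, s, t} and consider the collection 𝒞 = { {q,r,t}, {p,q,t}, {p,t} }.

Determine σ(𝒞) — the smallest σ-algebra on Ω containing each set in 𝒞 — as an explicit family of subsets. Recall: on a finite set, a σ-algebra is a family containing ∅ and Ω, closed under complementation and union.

Answer: σ(𝒞) = { {}, {p}, {q}, {r}, {s}, {t}, {p,q}, {p,r}, {p,s}, {p,t}, {q,r}, {q,s}, {q,t}, {r,s}, {r,t}, {s,t}, {p,q,r}, {p,q,s}, {p,q,t}, {p,r,s}, {p,r,t}, {p,s,t}, {q,r,s}, {q,r,t}, {q,s,t}, {r,s,t}, {p,q,r,s}, {p,q,r,t}, {p,q,s,t}, {p,r,s,t}, {q,r,s,t}, Ω }

Check:
Start: 𝒞 ∪ {∅, Ω} = { {}, {p,t}, {p,q,t}, {q,r,t}, Ω }.
Iteration 1: 4 new —
  {p,s}  = complement {q,r,t}
  {r,s}  = complement {p,q,t}
  {q,r,s}  = complement {p,t}
  {p,q,r,t}  = {p,q,t} ∪ {q,r,t}
  [9 total]
Iteration 2 adds 7:
  {s}  = complement {p,q,r,t}
  {p,r,s}  = {r,s} ∪ {p,s}
  {p,s,t}  = {p,s} ∪ {p,t}
  {p,q,r,s}  = {q,r,s} ∪ {p,s}
  {p,q,s,t}  = {p,q,t} ∪ {p,s}
  {p,r,s,t}  = {r,s} ∪ {p,t}
  {q,r,s,t}  = {r,s} ∪ {q,r,t}
  [16 total]
Iteration 3: +6 →
  {p}  = complement {q,r,s,t}
  {q}  = complement {p,r,s,t}
  {r}  = complement {p,q,s,t}
  {t}  = complement {p,q,r,s}
  {q,r}  = complement {p,s,t}
  {q,t}  = complement {p,r,s}
  [22 total]
Iteration 4 (10 new):
  {p,q}  = {q} ∪ {p}
  {p,r}  = {r} ∪ {p}
  {q,s}  = {q} ∪ {s}
  {r,t}  = {t} ∪ {r}
  {s,t}  = {t} ∪ {s}
  {p,q,r}  = {q,r} ∪ {p}
  {p,q,s}  = {q} ∪ {p,s}
  {p,r,t}  = {r} ∪ {p,t}
  {q,s,t}  = {q,t} ∪ {s}
  {r,s,t}  = {r,s} ∪ {t}
  [32 total]
Iteration 5: no new sets; the family is a σ-algebra.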